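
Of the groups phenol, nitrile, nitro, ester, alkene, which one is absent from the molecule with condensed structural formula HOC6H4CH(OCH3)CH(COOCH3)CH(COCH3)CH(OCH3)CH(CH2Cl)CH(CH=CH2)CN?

nitro

alkene: present (CH(CH=CH2) — pendant –CH=CH2: C=C double bond → alkene).
phenol: present (HOC6H4 — –OH attached directly to an aromatic ring → phenol (not alcohol); the ring itself is an arene).
nitrile: present (CN — –C≡N: carbon triple-bonded to nitrogen → nitrile).
ester: present (CH(COOCH3) — pendant –COOCH3: carbonyl C bonded to C and –OCH3 → ester).
nitro: no segment matches this pattern.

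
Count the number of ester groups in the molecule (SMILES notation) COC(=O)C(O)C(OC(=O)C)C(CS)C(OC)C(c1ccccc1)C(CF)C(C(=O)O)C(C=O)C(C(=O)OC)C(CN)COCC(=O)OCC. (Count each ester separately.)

CH3O–C(=O)–: carbonyl C bonded to C and to –OCH3 → ester (not ketone + ether).
–OH on an sp³ carbon → alcohol (secondary).
pendant –OC(=O)CH3: an acyloxy group → ester.
pendant –CH2SH → thiol.
pendant –OCH3: C–O–C with sp³ C, no adjacent C=O → ether.
pendant –C6H5: benzene ring → arene.
pendant –CH2X: halogen on sp³ carbon → alkyl halide.
pendant –COOH: carbonyl C bonded to C and –OH → carboxylic acid.
pendant –CHO: carbonyl C bonded to C and H → aldehyde.
pendant –COOCH3: carbonyl C bonded to C and –OCH3 → ester.
pendant –CH2NH2: N on sp³ C, no adjacent C=O → amine.
C–O–C with sp³ carbons on both sides and no adjacent C=O → ether.
–C(=O)OCH2CH3: carbonyl C bonded to C and to –OEt → ester.
Ester appears at: CH3OOC, CH(OCOCH3), CH(COOCH3), COOCH2CH3 → 4.

4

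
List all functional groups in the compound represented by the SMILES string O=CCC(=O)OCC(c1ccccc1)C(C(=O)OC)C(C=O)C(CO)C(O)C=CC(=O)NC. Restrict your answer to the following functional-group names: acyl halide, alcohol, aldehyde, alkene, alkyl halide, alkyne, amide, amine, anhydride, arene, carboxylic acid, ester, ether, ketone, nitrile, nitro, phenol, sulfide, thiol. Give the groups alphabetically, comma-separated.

alcohol, aldehyde, alkene, amide, arene, ester

Taking each segment in turn:
  OHC: terminal –CHO: carbonyl C bonded to H and C → aldehyde.
  CH2COOCH2: –C(=O)–O–C with C on the carbonyl side → ester.
  CH(C6H5): pendant –C6H5: benzene ring → arene.
  CH(COOCH3): pendant –COOCH3: carbonyl C bonded to C and –OCH3 → ester.
  CH(CHO): pendant –CHO: carbonyl C bonded to C and H → aldehyde.
  CH(CH2OH): pendant –CH2OH on an sp³ backbone C → alcohol.
  CH(OH): –OH on an sp³ carbon → alcohol (secondary).
  CH=CH: C=C double bond → alkene.
  CONHCH3: –C(=O)NHCH3: carbonyl C bonded to C and to N → amide (the N is not an amine).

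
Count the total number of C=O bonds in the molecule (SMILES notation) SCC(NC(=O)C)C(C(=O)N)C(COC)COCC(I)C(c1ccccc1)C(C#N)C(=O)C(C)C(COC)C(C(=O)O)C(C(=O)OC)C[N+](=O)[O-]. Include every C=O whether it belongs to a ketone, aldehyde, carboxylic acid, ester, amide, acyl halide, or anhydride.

5

CH(NHCOCH3): amide, 1 C=O (running total 1).
CH(CONH2): amide, 1 C=O (running total 2).
CO: ketone, 1 C=O (running total 3).
CH(COOH): carboxylic acid, 1 C=O (running total 4).
CH(COOCH3): ester, 1 C=O (running total 5).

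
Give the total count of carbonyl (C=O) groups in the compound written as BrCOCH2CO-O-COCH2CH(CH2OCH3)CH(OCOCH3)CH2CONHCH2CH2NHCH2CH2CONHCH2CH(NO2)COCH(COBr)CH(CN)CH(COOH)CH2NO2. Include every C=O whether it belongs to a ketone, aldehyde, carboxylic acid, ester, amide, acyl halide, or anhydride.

9

BrCO: acyl halide, 1 C=O (running total 1).
CH2CO-O-COCH2: anhydride, 2 C=O (running total 3).
CH(OCOCH3): ester, 1 C=O (running total 4).
CH2CONHCH2: amide, 1 C=O (running total 5).
CH2CONHCH2: amide, 1 C=O (running total 6).
CO: ketone, 1 C=O (running total 7).
CH(COBr): acyl halide, 1 C=O (running total 8).
CH(COOH): carboxylic acid, 1 C=O (running total 9).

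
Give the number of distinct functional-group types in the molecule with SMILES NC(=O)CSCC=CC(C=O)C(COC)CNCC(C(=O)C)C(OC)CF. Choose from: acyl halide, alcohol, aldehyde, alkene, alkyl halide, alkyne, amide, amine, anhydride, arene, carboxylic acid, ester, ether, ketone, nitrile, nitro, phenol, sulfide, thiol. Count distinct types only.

Working along the chain:
  H2NCO: –C(=O)NH2: carbonyl C bonded to C and to N → amide (the N is not a separate amine).
  CH2SCH2: C–S–C linkage → sulfide (thioether).
  CH=CH: C=C double bond → alkene.
  CH(CHO): pendant –CHO: carbonyl C bonded to C and H → aldehyde.
  CH(CH2OCH3): pendant –CH2OCH3: C–O–C linkage → ether.
  CH2NHCH2: C–N–C with sp³ carbons and no adjacent C=O → amine (secondary).
  CH(COCH3): pendant –COCH3: carbonyl C bonded to two carbons → ketone.
  CH(OCH3): pendant –OCH3: C–O–C with sp³ C, no adjacent C=O → ether.
  CH2F: halogen on an sp³ carbon → alkyl halide.
Distinct types present: aldehyde, alkene, alkyl halide, amide, amine, ether, ketone, sulfide.

8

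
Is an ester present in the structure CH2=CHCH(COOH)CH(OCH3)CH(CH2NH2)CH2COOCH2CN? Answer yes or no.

Taking each segment in turn:
  CH2=CH: C=C double bond → alkene.
  CH(COOH): pendant –COOH: carbonyl C bonded to C and –OH → carboxylic acid.
  CH(OCH3): pendant –OCH3: C–O–C with sp³ C, no adjacent C=O → ether.
  CH(CH2NH2): pendant –CH2NH2: N on sp³ C, no adjacent C=O → amine.
  CH2COOCH2: –C(=O)–O–C with C on the carbonyl side → ester.
  CN: –C≡N: carbon triple-bonded to nitrogen → nitrile.
The CH2COOCH2 segment supplies the ester: –C(=O)–O–C with C on the carbonyl side → ester.

yes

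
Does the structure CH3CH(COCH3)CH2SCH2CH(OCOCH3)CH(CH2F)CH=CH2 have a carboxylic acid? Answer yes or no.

no

Working along the chain:
  CH(COCH3): pendant –COCH3: carbonyl C bonded to two carbons → ketone.
  CH2SCH2: C–S–C linkage → sulfide (thioether).
  CH(OCOCH3): pendant –OC(=O)CH3: an acyloxy group → ester.
  CH(CH2F): pendant –CH2X: halogen on sp³ carbon → alkyl halide.
  CH=CH2: C=C double bond → alkene.
In CH(OCOCH3), the acyl oxygen is bonded to carbon (–O–C), not to H, so this is an ester.
The groups actually present are: alkene, alkyl halide, ester, ketone, sulfide.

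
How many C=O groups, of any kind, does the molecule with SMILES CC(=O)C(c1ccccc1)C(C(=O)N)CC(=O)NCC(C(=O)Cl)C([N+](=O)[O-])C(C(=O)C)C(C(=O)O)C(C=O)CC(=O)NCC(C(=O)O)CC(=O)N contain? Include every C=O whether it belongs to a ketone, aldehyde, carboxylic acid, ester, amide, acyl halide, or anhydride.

CO: ketone, 1 C=O (running total 1).
CH(CONH2): amide, 1 C=O (running total 2).
CH2CONHCH2: amide, 1 C=O (running total 3).
CH(COCl): acyl halide, 1 C=O (running total 4).
CH(COCH3): ketone, 1 C=O (running total 5).
CH(COOH): carboxylic acid, 1 C=O (running total 6).
CH(CHO): aldehyde, 1 C=O (running total 7).
CH2CONHCH2: amide, 1 C=O (running total 8).
CH(COOH): carboxylic acid, 1 C=O (running total 9).
CONH2: amide, 1 C=O (running total 10).

10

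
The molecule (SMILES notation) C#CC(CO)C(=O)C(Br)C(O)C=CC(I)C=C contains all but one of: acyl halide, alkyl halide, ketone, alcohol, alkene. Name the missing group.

ketone: present (CO — –C(=O)– with carbon on both sides → ketone).
alkyl halide: present (CH(Br) — halogen on an sp³ carbon → alkyl halide).
alkene: present (CH=CH — C=C double bond → alkene).
alcohol: present (CH(CH2OH) — pendant –CH2OH on an sp³ backbone C → alcohol).
acyl halide: no segment matches this pattern.

acyl halide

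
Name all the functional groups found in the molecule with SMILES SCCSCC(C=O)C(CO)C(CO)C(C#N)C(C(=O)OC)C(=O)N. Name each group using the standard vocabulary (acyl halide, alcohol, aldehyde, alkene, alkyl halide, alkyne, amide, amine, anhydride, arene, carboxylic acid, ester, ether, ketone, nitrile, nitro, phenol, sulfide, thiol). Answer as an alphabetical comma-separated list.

alcohol, aldehyde, amide, ester, nitrile, sulfide, thiol

Taking each segment in turn:
  HSCH2: –SH on an sp³ carbon → thiol.
  CH2SCH2: C–S–C linkage → sulfide (thioether).
  CH(CHO): pendant –CHO: carbonyl C bonded to C and H → aldehyde.
  CH(CH2OH): pendant –CH2OH on an sp³ backbone C → alcohol.
  CH(CH2OH): pendant –CH2OH on an sp³ backbone C → alcohol.
  CH(CN): pendant –C≡N: nitrile.
  CH(COOCH3): pendant –COOCH3: carbonyl C bonded to C and –OCH3 → ester.
  CONH2: –C(=O)NH2: carbonyl C bonded to C and to N → amide (the N is not a separate amine).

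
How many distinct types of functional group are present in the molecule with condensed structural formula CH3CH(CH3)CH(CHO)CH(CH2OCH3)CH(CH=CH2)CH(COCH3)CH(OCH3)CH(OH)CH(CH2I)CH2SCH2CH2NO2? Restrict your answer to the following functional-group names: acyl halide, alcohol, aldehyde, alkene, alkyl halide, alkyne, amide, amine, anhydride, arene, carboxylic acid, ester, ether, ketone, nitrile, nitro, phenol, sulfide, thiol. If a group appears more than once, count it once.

Reading the structure from left to right:
  CH(CHO): pendant –CHO: carbonyl C bonded to C and H → aldehyde.
  CH(CH2OCH3): pendant –CH2OCH3: C–O–C linkage → ether.
  CH(CH=CH2): pendant –CH=CH2: C=C double bond → alkene.
  CH(COCH3): pendant –COCH3: carbonyl C bonded to two carbons → ketone.
  CH(OCH3): pendant –OCH3: C–O–C with sp³ C, no adjacent C=O → ether.
  CH(OH): –OH on an sp³ carbon → alcohol (secondary).
  CH(CH2I): pendant –CH2X: halogen on sp³ carbon → alkyl halide.
  CH2SCH2: C–S–C linkage → sulfide (thioether).
  CH2NO2: –NO2 on carbon → nitro group.
Distinct types present: alcohol, aldehyde, alkene, alkyl halide, ether, ketone, nitro, sulfide.

8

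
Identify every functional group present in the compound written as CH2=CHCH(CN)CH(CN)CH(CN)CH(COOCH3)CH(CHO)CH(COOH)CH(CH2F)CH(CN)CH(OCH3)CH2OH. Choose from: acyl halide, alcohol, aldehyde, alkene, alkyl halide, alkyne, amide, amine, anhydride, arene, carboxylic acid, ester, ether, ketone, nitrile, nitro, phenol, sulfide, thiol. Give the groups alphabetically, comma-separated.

C=C double bond → alkene.
pendant –C≡N: nitrile.
pendant –C≡N: nitrile.
pendant –C≡N: nitrile.
pendant –COOCH3: carbonyl C bonded to C and –OCH3 → ester.
pendant –CHO: carbonyl C bonded to C and H → aldehyde.
pendant –COOH: carbonyl C bonded to C and –OH → carboxylic acid.
pendant –CH2X: halogen on sp³ carbon → alkyl halide.
pendant –C≡N: nitrile.
pendant –OCH3: C–O–C with sp³ C, no adjacent C=O → ether.
–OH on an sp³ carbon → alcohol.

alcohol, aldehyde, alkene, alkyl halide, carboxylic acid, ester, ether, nitrile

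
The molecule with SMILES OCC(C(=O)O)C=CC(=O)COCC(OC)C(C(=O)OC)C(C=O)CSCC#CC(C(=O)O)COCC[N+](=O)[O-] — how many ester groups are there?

1

Reading the structure from left to right:
  HOCH2: HO– on an sp³ carbon → alcohol.
  CH(COOH): pendant –COOH: carbonyl C bonded to C and –OH → carboxylic acid.
  CH=CH: C=C double bond → alkene.
  CO: –C(=O)– with carbon on both sides → ketone.
  CH2OCH2: C–O–C with sp³ carbons on both sides and no adjacent C=O → ether.
  CH(OCH3): pendant –OCH3: C–O–C with sp³ C, no adjacent C=O → ether.
  CH(COOCH3): pendant –COOCH3: carbonyl C bonded to C and –OCH3 → ester.
  CH(CHO): pendant –CHO: carbonyl C bonded to C and H → aldehyde.
  CH2SCH2: C–S–C linkage → sulfide (thioether).
  C≡C: C≡C triple bond → alkyne.
  CH(COOH): pendant –COOH: carbonyl C bonded to C and –OH → carboxylic acid.
  CH2OCH2: C–O–C with sp³ carbons on both sides and no adjacent C=O → ether.
  CH2NO2: –NO2 on carbon → nitro group.
Ester appears at: CH(COOCH3) → 1.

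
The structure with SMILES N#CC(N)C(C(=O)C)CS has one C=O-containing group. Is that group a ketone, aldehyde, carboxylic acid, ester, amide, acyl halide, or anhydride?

ketone

The carbonyl is in the CH(COCH3) segment: pendant –COCH3: carbonyl C bonded to two carbons → ketone.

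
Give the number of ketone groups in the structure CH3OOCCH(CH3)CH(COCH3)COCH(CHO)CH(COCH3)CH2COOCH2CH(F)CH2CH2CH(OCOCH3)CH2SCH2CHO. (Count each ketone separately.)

3

Taking each segment in turn:
  CH3OOC: CH3O–C(=O)–: carbonyl C bonded to C and to –OCH3 → ester (not ketone + ether).
  CH(COCH3): pendant –COCH3: carbonyl C bonded to two carbons → ketone.
  CO: –C(=O)– with carbon on both sides → ketone.
  CH(CHO): pendant –CHO: carbonyl C bonded to C and H → aldehyde.
  CH(COCH3): pendant –COCH3: carbonyl C bonded to two carbons → ketone.
  CH2COOCH2: –C(=O)–O–C with C on the carbonyl side → ester.
  CH(F): halogen on an sp³ carbon → alkyl halide.
  CH(OCOCH3): pendant –OC(=O)CH3: an acyloxy group → ester.
  CH2SCH2: C–S–C linkage → sulfide (thioether).
  CHO: terminal –CHO: carbonyl C bonded to H and C → aldehyde.
Ketone appears at: CH(COCH3), CO, CH(COCH3) → 3.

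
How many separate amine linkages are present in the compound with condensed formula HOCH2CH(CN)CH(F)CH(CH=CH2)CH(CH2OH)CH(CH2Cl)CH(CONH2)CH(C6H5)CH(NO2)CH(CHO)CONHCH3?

HO– on an sp³ carbon → alcohol.
pendant –C≡N: nitrile.
halogen on an sp³ carbon → alkyl halide.
pendant –CH=CH2: C=C double bond → alkene.
pendant –CH2OH on an sp³ backbone C → alcohol.
pendant –CH2X: halogen on sp³ carbon → alkyl halide.
pendant –CONH2: carbonyl C bonded to C and N → amide.
pendant –C6H5: benzene ring → arene.
–NO2 on an sp³ carbon → nitro (the N=O is not a carbonyl).
pendant –CHO: carbonyl C bonded to C and H → aldehyde.
–C(=O)NHCH3: carbonyl C bonded to C and to N → amide (the N is not an amine).
No segment is a amine: CH(CN) is nitrile, not amine; CH(CONH2) is amide, not amine; CH(NO2) is nitro, not amine. → 0.

0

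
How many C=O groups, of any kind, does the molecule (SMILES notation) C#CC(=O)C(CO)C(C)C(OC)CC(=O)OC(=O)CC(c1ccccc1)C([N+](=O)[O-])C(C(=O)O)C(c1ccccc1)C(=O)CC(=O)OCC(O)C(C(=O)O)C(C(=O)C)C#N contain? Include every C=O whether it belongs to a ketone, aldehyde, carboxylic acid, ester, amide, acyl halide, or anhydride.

8

CO: ketone, 1 C=O (running total 1).
CH2CO-O-COCH2: anhydride, 2 C=O (running total 3).
CH(COOH): carboxylic acid, 1 C=O (running total 4).
CO: ketone, 1 C=O (running total 5).
CH2COOCH2: ester, 1 C=O (running total 6).
CH(COOH): carboxylic acid, 1 C=O (running total 7).
CH(COCH3): ketone, 1 C=O (running total 8).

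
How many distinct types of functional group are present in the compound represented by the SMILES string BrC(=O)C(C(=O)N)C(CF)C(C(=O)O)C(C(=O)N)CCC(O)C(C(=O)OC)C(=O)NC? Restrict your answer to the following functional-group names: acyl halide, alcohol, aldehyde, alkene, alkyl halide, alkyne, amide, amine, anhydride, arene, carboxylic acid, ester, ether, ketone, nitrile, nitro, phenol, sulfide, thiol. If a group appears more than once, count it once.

6

Taking each segment in turn:
  BrCO: –C(=O)Br: carbonyl C bonded to C and to a halogen → acyl halide (not alkyl halide).
  CH(CONH2): pendant –CONH2: carbonyl C bonded to C and N → amide.
  CH(CH2F): pendant –CH2X: halogen on sp³ carbon → alkyl halide.
  CH(COOH): pendant –COOH: carbonyl C bonded to C and –OH → carboxylic acid.
  CH(CONH2): pendant –CONH2: carbonyl C bonded to C and N → amide.
  CH(OH): –OH on an sp³ carbon → alcohol (secondary).
  CH(COOCH3): pendant –COOCH3: carbonyl C bonded to C and –OCH3 → ester.
  CONHCH3: –C(=O)NHCH3: carbonyl C bonded to C and to N → amide (the N is not an amine).
Distinct types present: acyl halide, alcohol, alkyl halide, amide, carboxylic acid, ester.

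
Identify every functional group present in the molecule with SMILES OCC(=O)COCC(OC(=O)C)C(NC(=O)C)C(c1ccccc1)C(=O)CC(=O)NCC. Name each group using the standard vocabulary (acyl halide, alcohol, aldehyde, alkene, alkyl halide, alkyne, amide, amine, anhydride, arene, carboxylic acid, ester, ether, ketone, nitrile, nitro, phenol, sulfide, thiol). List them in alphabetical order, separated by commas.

alcohol, amide, arene, ester, ether, ketone

Working along the chain:
  HOCH2: HO– on an sp³ carbon → alcohol.
  CO: –C(=O)– with carbon on both sides → ketone.
  CH2OCH2: C–O–C with sp³ carbons on both sides and no adjacent C=O → ether.
  CH(OCOCH3): pendant –OC(=O)CH3: an acyloxy group → ester.
  CH(NHCOCH3): pendant –NHC(=O)CH3: N bonded to a carbonyl → amide (not amine).
  CH(C6H5): pendant –C6H5: benzene ring → arene.
  CO: –C(=O)– with carbon on both sides → ketone.
  CH2CONHCH2: –C(=O)–N– linkage → amide (the N is not an amine).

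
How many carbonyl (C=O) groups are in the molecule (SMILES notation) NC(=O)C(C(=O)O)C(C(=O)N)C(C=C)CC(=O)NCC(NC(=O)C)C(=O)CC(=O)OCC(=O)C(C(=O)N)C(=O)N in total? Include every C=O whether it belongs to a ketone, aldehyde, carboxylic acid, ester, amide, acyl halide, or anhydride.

H2NCO: amide, 1 C=O (running total 1).
CH(COOH): carboxylic acid, 1 C=O (running total 2).
CH(CONH2): amide, 1 C=O (running total 3).
CH2CONHCH2: amide, 1 C=O (running total 4).
CH(NHCOCH3): amide, 1 C=O (running total 5).
CO: ketone, 1 C=O (running total 6).
CH2COOCH2: ester, 1 C=O (running total 7).
CO: ketone, 1 C=O (running total 8).
CH(CONH2): amide, 1 C=O (running total 9).
CONH2: amide, 1 C=O (running total 10).

10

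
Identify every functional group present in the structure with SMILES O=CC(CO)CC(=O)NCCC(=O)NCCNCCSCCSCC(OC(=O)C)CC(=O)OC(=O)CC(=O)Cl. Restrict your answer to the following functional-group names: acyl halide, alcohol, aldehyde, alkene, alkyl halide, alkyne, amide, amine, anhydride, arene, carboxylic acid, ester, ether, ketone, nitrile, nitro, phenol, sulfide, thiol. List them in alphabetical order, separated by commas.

terminal –CHO: carbonyl C bonded to H and C → aldehyde.
pendant –CH2OH on an sp³ backbone C → alcohol.
–C(=O)–N– linkage → amide (the N is not an amine).
–C(=O)–N– linkage → amide (the N is not an amine).
C–N–C with sp³ carbons and no adjacent C=O → amine (secondary).
C–S–C linkage → sulfide (thioether).
C–S–C linkage → sulfide (thioether).
pendant –OC(=O)CH3: an acyloxy group → ester.
two acyl groups sharing one oxygen, –C(=O)–O–C(=O)– → anhydride.
–C(=O)Cl: carbonyl C bonded to C and to a halogen → acyl halide (not alkyl halide).

acyl halide, alcohol, aldehyde, amide, amine, anhydride, ester, sulfide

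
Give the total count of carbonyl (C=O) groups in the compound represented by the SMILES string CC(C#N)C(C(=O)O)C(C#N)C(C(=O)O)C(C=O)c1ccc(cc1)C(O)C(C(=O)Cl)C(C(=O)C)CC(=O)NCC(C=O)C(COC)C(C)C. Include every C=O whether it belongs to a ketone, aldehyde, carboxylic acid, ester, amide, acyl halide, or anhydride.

CH(COOH): carboxylic acid, 1 C=O (running total 1).
CH(COOH): carboxylic acid, 1 C=O (running total 2).
CH(CHO): aldehyde, 1 C=O (running total 3).
CH(COCl): acyl halide, 1 C=O (running total 4).
CH(COCH3): ketone, 1 C=O (running total 5).
CH2CONHCH2: amide, 1 C=O (running total 6).
CH(CHO): aldehyde, 1 C=O (running total 7).

7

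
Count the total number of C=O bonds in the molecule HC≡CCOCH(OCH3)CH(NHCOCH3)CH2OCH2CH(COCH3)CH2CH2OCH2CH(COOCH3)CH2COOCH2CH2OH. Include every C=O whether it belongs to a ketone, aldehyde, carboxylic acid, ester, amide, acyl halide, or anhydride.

CO: ketone, 1 C=O (running total 1).
CH(NHCOCH3): amide, 1 C=O (running total 2).
CH(COCH3): ketone, 1 C=O (running total 3).
CH(COOCH3): ester, 1 C=O (running total 4).
CH2COOCH2: ester, 1 C=O (running total 5).

5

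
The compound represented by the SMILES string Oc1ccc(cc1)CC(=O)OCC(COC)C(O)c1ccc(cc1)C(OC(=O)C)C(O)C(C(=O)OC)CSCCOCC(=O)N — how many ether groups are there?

Working along the chain:
  HOC6H4: –OH attached directly to an aromatic ring → phenol (not alcohol); the ring itself is an arene.
  CH2COOCH2: –C(=O)–O–C with C on the carbonyl side → ester.
  CH(CH2OCH3): pendant –CH2OCH3: C–O–C linkage → ether.
  CH(OH): –OH on an sp³ carbon → alcohol (secondary).
  C6H4: para-disubstituted benzene ring → arene.
  CH(OCOCH3): pendant –OC(=O)CH3: an acyloxy group → ester.
  CH(OH): –OH on an sp³ carbon → alcohol (secondary).
  CH(COOCH3): pendant –COOCH3: carbonyl C bonded to C and –OCH3 → ester.
  CH2SCH2: C–S–C linkage → sulfide (thioether).
  CH2OCH2: C–O–C with sp³ carbons on both sides and no adjacent C=O → ether.
  CONH2: –C(=O)NH2: carbonyl C bonded to C and to N → amide (the N is not a separate amine).
Ether appears at: CH(CH2OCH3), CH2OCH2 → 2.

2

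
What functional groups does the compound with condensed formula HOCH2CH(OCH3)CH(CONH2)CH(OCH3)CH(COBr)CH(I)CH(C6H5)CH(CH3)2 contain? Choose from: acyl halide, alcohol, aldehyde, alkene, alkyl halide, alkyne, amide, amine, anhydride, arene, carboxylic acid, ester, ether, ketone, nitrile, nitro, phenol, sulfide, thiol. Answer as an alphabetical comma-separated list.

HO– on an sp³ carbon → alcohol.
pendant –OCH3: C–O–C with sp³ C, no adjacent C=O → ether.
pendant –CONH2: carbonyl C bonded to C and N → amide.
pendant –OCH3: C–O–C with sp³ C, no adjacent C=O → ether.
pendant –C(=O)X: carbonyl C bonded to C and halogen → acyl halide.
halogen on an sp³ carbon → alkyl halide.
pendant –C6H5: benzene ring → arene.

acyl halide, alcohol, alkyl halide, amide, arene, ether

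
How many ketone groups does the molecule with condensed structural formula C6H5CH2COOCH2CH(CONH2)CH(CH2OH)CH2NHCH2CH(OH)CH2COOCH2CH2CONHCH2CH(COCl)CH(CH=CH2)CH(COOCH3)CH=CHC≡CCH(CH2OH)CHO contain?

C6H5– phenyl ring → arene.
–C(=O)–O–C with C on the carbonyl side → ester.
pendant –CONH2: carbonyl C bonded to C and N → amide.
pendant –CH2OH on an sp³ backbone C → alcohol.
C–N–C with sp³ carbons and no adjacent C=O → amine (secondary).
–OH on an sp³ carbon → alcohol (secondary).
–C(=O)–O–C with C on the carbonyl side → ester.
–C(=O)–N– linkage → amide (the N is not an amine).
pendant –C(=O)X: carbonyl C bonded to C and halogen → acyl halide.
pendant –CH=CH2: C=C double bond → alkene.
pendant –COOCH3: carbonyl C bonded to C and –OCH3 → ester.
C=C double bond → alkene.
C≡C triple bond → alkyne.
pendant –CH2OH on an sp³ backbone C → alcohol.
terminal –CHO: carbonyl C bonded to H and C → aldehyde.
No segment is a ketone: CH2COOCH2 is ester, not ketone; CH(CONH2) is amide, not ketone; CH2COOCH2 is ester, not ketone. → 0.

0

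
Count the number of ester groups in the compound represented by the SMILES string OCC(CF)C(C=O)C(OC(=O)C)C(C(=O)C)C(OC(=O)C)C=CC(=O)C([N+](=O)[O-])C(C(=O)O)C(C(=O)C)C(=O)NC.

2

Working along the chain:
  HOCH2: HO– on an sp³ carbon → alcohol.
  CH(CH2F): pendant –CH2X: halogen on sp³ carbon → alkyl halide.
  CH(CHO): pendant –CHO: carbonyl C bonded to C and H → aldehyde.
  CH(OCOCH3): pendant –OC(=O)CH3: an acyloxy group → ester.
  CH(COCH3): pendant –COCH3: carbonyl C bonded to two carbons → ketone.
  CH(OCOCH3): pendant –OC(=O)CH3: an acyloxy group → ester.
  CH=CH: C=C double bond → alkene.
  CO: –C(=O)– with carbon on both sides → ketone.
  CH(NO2): –NO2 on an sp³ carbon → nitro (the N=O is not a carbonyl).
  CH(COOH): pendant –COOH: carbonyl C bonded to C and –OH → carboxylic acid.
  CH(COCH3): pendant –COCH3: carbonyl C bonded to two carbons → ketone.
  CONHCH3: –C(=O)NHCH3: carbonyl C bonded to C and to N → amide (the N is not an amine).
Ester appears at: CH(OCOCH3), CH(OCOCH3) → 2.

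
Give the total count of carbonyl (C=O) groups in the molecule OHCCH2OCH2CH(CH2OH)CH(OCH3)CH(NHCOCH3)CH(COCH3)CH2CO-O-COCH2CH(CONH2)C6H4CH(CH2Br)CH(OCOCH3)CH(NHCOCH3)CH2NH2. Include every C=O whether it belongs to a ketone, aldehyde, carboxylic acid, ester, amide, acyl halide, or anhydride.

OHC: aldehyde, 1 C=O (running total 1).
CH(NHCOCH3): amide, 1 C=O (running total 2).
CH(COCH3): ketone, 1 C=O (running total 3).
CH2CO-O-COCH2: anhydride, 2 C=O (running total 5).
CH(CONH2): amide, 1 C=O (running total 6).
CH(OCOCH3): ester, 1 C=O (running total 7).
CH(NHCOCH3): amide, 1 C=O (running total 8).

8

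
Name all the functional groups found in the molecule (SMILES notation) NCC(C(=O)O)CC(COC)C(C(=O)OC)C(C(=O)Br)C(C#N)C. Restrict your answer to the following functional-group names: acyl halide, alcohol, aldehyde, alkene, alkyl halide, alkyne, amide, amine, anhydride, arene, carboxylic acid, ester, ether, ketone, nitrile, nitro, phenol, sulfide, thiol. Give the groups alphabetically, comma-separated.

Taking each segment in turn:
  H2NCH2: –NH2 on an sp³ carbon with no adjacent C=O → amine.
  CH(COOH): pendant –COOH: carbonyl C bonded to C and –OH → carboxylic acid.
  CH(CH2OCH3): pendant –CH2OCH3: C–O–C linkage → ether.
  CH(COOCH3): pendant –COOCH3: carbonyl C bonded to C and –OCH3 → ester.
  CH(COBr): pendant –C(=O)X: carbonyl C bonded to C and halogen → acyl halide.
  CH(CN): pendant –C≡N: nitrile.

acyl halide, amine, carboxylic acid, ester, ether, nitrile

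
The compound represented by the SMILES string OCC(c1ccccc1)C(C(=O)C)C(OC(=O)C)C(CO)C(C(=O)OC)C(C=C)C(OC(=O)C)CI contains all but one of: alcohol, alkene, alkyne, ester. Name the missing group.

alkene: present (CH(CH=CH2) — pendant –CH=CH2: C=C double bond → alkene).
alcohol: present (HOCH2 — HO– on an sp³ carbon → alcohol).
ester: present (CH(OCOCH3) — pendant –OC(=O)CH3: an acyloxy group → ester).
alkyne: no segment matches this pattern.

alkyne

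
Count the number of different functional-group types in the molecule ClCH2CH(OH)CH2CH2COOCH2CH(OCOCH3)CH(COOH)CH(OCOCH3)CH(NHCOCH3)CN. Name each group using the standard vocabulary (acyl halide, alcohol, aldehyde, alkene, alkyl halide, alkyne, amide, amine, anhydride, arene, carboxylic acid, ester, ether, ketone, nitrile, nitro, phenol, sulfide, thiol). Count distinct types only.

6

Taking each segment in turn:
  ClCH2: halogen on an sp³ carbon → alkyl halide.
  CH(OH): –OH on an sp³ carbon → alcohol (secondary).
  CH2COOCH2: –C(=O)–O–C with C on the carbonyl side → ester.
  CH(OCOCH3): pendant –OC(=O)CH3: an acyloxy group → ester.
  CH(COOH): pendant –COOH: carbonyl C bonded to C and –OH → carboxylic acid.
  CH(OCOCH3): pendant –OC(=O)CH3: an acyloxy group → ester.
  CH(NHCOCH3): pendant –NHC(=O)CH3: N bonded to a carbonyl → amide (not amine).
  CN: –C≡N: carbon triple-bonded to nitrogen → nitrile.
Distinct types present: alcohol, alkyl halide, amide, carboxylic acid, ester, nitrile.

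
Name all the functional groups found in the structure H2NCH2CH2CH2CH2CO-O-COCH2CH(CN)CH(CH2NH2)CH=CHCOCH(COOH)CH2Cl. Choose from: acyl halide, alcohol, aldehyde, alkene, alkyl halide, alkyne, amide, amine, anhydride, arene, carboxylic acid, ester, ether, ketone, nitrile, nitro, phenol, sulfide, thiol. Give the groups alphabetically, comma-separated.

Working along the chain:
  H2NCH2: –NH2 on an sp³ carbon with no adjacent C=O → amine.
  CH2CO-O-COCH2: two acyl groups sharing one oxygen, –C(=O)–O–C(=O)– → anhydride.
  CH(CN): pendant –C≡N: nitrile.
  CH(CH2NH2): pendant –CH2NH2: N on sp³ C, no adjacent C=O → amine.
  CH=CH: C=C double bond → alkene.
  CO: –C(=O)– with carbon on both sides → ketone.
  CH(COOH): pendant –COOH: carbonyl C bonded to C and –OH → carboxylic acid.
  CH2Cl: halogen on an sp³ carbon → alkyl halide.

alkene, alkyl halide, amine, anhydride, carboxylic acid, ketone, nitrile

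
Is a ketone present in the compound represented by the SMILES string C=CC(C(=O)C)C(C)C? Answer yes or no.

yes

C=C double bond → alkene.
pendant –COCH3: carbonyl C bonded to two carbons → ketone.
The CH(COCH3) segment supplies the ketone: pendant –COCH3: carbonyl C bonded to two carbons → ketone.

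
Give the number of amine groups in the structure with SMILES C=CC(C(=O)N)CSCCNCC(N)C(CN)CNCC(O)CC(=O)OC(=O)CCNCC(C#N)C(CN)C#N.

6

Taking each segment in turn:
  CH2=CH: C=C double bond → alkene.
  CH(CONH2): pendant –CONH2: carbonyl C bonded to C and N → amide.
  CH2SCH2: C–S–C linkage → sulfide (thioether).
  CH2NHCH2: C–N–C with sp³ carbons and no adjacent C=O → amine (secondary).
  CH(NH2): –NH2 on an sp³ carbon with no adjacent C=O → amine.
  CH(CH2NH2): pendant –CH2NH2: N on sp³ C, no adjacent C=O → amine.
  CH2NHCH2: C–N–C with sp³ carbons and no adjacent C=O → amine (secondary).
  CH(OH): –OH on an sp³ carbon → alcohol (secondary).
  CH2CO-O-COCH2: two acyl groups sharing one oxygen, –C(=O)–O–C(=O)– → anhydride.
  CH2NHCH2: C–N–C with sp³ carbons and no adjacent C=O → amine (secondary).
  CH(CN): pendant –C≡N: nitrile.
  CH(CH2NH2): pendant –CH2NH2: N on sp³ C, no adjacent C=O → amine.
  CN: –C≡N: carbon triple-bonded to nitrogen → nitrile.
Amine appears at: CH2NHCH2, CH(NH2), CH(CH2NH2), CH2NHCH2, CH2NHCH2, CH(CH2NH2) → 6.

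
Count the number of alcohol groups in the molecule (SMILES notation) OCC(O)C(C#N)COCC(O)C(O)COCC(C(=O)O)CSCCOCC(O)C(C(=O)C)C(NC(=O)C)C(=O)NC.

Taking each segment in turn:
  HOCH2: HO– on an sp³ carbon → alcohol.
  CH(OH): –OH on an sp³ carbon → alcohol (secondary).
  CH(CN): pendant –C≡N: nitrile.
  CH2OCH2: C–O–C with sp³ carbons on both sides and no adjacent C=O → ether.
  CH(OH): –OH on an sp³ carbon → alcohol (secondary).
  CH(OH): –OH on an sp³ carbon → alcohol (secondary).
  CH2OCH2: C–O–C with sp³ carbons on both sides and no adjacent C=O → ether.
  CH(COOH): pendant –COOH: carbonyl C bonded to C and –OH → carboxylic acid.
  CH2SCH2: C–S–C linkage → sulfide (thioether).
  CH2OCH2: C–O–C with sp³ carbons on both sides and no adjacent C=O → ether.
  CH(OH): –OH on an sp³ carbon → alcohol (secondary).
  CH(COCH3): pendant –COCH3: carbonyl C bonded to two carbons → ketone.
  CH(NHCOCH3): pendant –NHC(=O)CH3: N bonded to a carbonyl → amide (not amine).
  CONHCH3: –C(=O)NHCH3: carbonyl C bonded to C and to N → amide (the N is not an amine).
Alcohol appears at: HOCH2, CH(OH), CH(OH), CH(OH), CH(OH) → 5.

5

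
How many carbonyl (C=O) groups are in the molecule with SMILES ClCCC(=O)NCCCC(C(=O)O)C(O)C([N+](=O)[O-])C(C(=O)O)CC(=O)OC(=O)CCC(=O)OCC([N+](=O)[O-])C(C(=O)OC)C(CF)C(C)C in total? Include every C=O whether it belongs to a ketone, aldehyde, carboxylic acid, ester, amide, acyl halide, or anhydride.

CH2CONHCH2: amide, 1 C=O (running total 1).
CH(COOH): carboxylic acid, 1 C=O (running total 2).
CH(COOH): carboxylic acid, 1 C=O (running total 3).
CH2CO-O-COCH2: anhydride, 2 C=O (running total 5).
CH2COOCH2: ester, 1 C=O (running total 6).
CH(COOCH3): ester, 1 C=O (running total 7).

7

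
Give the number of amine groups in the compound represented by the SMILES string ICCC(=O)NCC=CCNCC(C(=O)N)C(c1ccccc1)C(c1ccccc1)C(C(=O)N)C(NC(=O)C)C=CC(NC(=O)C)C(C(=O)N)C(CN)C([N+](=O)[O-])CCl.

2

Working along the chain:
  ICH2: halogen on an sp³ carbon → alkyl halide.
  CH2CONHCH2: –C(=O)–N– linkage → amide (the N is not an amine).
  CH=CH: C=C double bond → alkene.
  CH2NHCH2: C–N–C with sp³ carbons and no adjacent C=O → amine (secondary).
  CH(CONH2): pendant –CONH2: carbonyl C bonded to C and N → amide.
  CH(C6H5): pendant –C6H5: benzene ring → arene.
  CH(C6H5): pendant –C6H5: benzene ring → arene.
  CH(CONH2): pendant –CONH2: carbonyl C bonded to C and N → amide.
  CH(NHCOCH3): pendant –NHC(=O)CH3: N bonded to a carbonyl → amide (not amine).
  CH=CH: C=C double bond → alkene.
  CH(NHCOCH3): pendant –NHC(=O)CH3: N bonded to a carbonyl → amide (not amine).
  CH(CONH2): pendant –CONH2: carbonyl C bonded to C and N → amide.
  CH(CH2NH2): pendant –CH2NH2: N on sp³ C, no adjacent C=O → amine.
  CH(NO2): –NO2 on an sp³ carbon → nitro (the N=O is not a carbonyl).
  CH2Cl: halogen on an sp³ carbon → alkyl halide.
Amine appears at: CH2NHCH2, CH(CH2NH2) → 2.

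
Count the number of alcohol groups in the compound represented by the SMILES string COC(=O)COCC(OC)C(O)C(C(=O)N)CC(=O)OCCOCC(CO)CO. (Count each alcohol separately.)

Reading the structure from left to right:
  CH3OOC: CH3O–C(=O)–: carbonyl C bonded to C and to –OCH3 → ester (not ketone + ether).
  CH2OCH2: C–O–C with sp³ carbons on both sides and no adjacent C=O → ether.
  CH(OCH3): pendant –OCH3: C–O–C with sp³ C, no adjacent C=O → ether.
  CH(OH): –OH on an sp³ carbon → alcohol (secondary).
  CH(CONH2): pendant –CONH2: carbonyl C bonded to C and N → amide.
  CH2COOCH2: –C(=O)–O–C with C on the carbonyl side → ester.
  CH2OCH2: C–O–C with sp³ carbons on both sides and no adjacent C=O → ether.
  CH(CH2OH): pendant –CH2OH on an sp³ backbone C → alcohol.
  CH2OH: –OH on an sp³ carbon → alcohol.
Alcohol appears at: CH(OH), CH(CH2OH), CH2OH → 3.

3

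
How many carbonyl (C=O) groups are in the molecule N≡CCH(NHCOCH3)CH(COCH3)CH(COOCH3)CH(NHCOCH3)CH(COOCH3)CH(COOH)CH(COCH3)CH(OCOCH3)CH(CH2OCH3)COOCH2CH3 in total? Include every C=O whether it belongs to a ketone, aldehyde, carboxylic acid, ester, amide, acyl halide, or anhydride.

9

CH(NHCOCH3): amide, 1 C=O (running total 1).
CH(COCH3): ketone, 1 C=O (running total 2).
CH(COOCH3): ester, 1 C=O (running total 3).
CH(NHCOCH3): amide, 1 C=O (running total 4).
CH(COOCH3): ester, 1 C=O (running total 5).
CH(COOH): carboxylic acid, 1 C=O (running total 6).
CH(COCH3): ketone, 1 C=O (running total 7).
CH(OCOCH3): ester, 1 C=O (running total 8).
COOCH2CH3: ester, 1 C=O (running total 9).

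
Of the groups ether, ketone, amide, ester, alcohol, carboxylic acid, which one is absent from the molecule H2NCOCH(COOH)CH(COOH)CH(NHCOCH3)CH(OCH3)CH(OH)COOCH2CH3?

alcohol: present (CH(OH) — –OH on an sp³ carbon → alcohol (secondary)).
ester: present (COOCH2CH3 — –C(=O)OCH2CH3: carbonyl C bonded to C and to –OEt → ester).
ether: present (CH(OCH3) — pendant –OCH3: C–O–C with sp³ C, no adjacent C=O → ether).
amide: present (H2NCO — –C(=O)NH2: carbonyl C bonded to C and to N → amide (the N is not a separate amine)).
carboxylic acid: present (CH(COOH) — pendant –COOH: carbonyl C bonded to C and –OH → carboxylic acid).
ketone: absent. In COOCH2CH3, the C=O is bonded to an –O–C group, which defines an ester, not a ketone. In each of H2NCO and CH(NHCOCH3), the C=O is bonded to nitrogen, which defines an amide, not a ketone. In CH(COOH), the C=O bears an –OH, making it a carboxylic acid rather than a ketone.

ketone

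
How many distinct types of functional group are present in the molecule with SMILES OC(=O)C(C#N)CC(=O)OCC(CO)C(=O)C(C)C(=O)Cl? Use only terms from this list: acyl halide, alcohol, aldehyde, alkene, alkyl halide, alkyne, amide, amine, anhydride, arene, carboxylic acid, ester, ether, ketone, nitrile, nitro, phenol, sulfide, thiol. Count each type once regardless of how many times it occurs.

–COOH: carbonyl C bonded to –OH and C → carboxylic acid (the –OH is not a separate alcohol).
pendant –C≡N: nitrile.
–C(=O)–O–C with C on the carbonyl side → ester.
pendant –CH2OH on an sp³ backbone C → alcohol.
–C(=O)– with carbon on both sides → ketone.
–C(=O)Cl: carbonyl C bonded to C and to a halogen → acyl halide (not alkyl halide).
Distinct types present: acyl halide, alcohol, carboxylic acid, ester, ketone, nitrile.

6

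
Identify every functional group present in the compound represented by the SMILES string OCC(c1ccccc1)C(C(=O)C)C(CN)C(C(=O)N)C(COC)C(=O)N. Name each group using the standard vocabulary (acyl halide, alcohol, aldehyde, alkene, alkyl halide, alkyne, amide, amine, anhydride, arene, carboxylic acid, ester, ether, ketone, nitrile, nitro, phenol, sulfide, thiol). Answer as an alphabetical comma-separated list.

alcohol, amide, amine, arene, ether, ketone

HO– on an sp³ carbon → alcohol.
pendant –C6H5: benzene ring → arene.
pendant –COCH3: carbonyl C bonded to two carbons → ketone.
pendant –CH2NH2: N on sp³ C, no adjacent C=O → amine.
pendant –CONH2: carbonyl C bonded to C and N → amide.
pendant –CH2OCH3: C–O–C linkage → ether.
–C(=O)NH2: carbonyl C bonded to C and to N → amide (the N is not a separate amine).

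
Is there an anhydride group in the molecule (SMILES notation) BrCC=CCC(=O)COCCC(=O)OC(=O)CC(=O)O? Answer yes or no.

yes

Taking each segment in turn:
  BrCH2: halogen on an sp³ carbon → alkyl halide.
  CH=CH: C=C double bond → alkene.
  CO: –C(=O)– with carbon on both sides → ketone.
  CH2OCH2: C–O–C with sp³ carbons on both sides and no adjacent C=O → ether.
  CH2CO-O-COCH2: two acyl groups sharing one oxygen, –C(=O)–O–C(=O)– → anhydride.
  COOH: –COOH: carbonyl C bonded to –OH and C → carboxylic acid (the –OH is not a separate alcohol).
The CH2CO-O-COCH2 segment supplies the anhydride: two acyl groups sharing one oxygen, –C(=O)–O–C(=O)– → anhydride.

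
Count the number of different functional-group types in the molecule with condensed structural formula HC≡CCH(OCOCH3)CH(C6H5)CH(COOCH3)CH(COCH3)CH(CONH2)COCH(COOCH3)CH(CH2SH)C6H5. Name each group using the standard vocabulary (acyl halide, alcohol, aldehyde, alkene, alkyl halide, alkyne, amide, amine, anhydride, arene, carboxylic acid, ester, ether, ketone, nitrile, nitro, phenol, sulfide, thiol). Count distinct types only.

6

Taking each segment in turn:
  HC≡C: C≡C triple bond → alkyne.
  CH(OCOCH3): pendant –OC(=O)CH3: an acyloxy group → ester.
  CH(C6H5): pendant –C6H5: benzene ring → arene.
  CH(COOCH3): pendant –COOCH3: carbonyl C bonded to C and –OCH3 → ester.
  CH(COCH3): pendant –COCH3: carbonyl C bonded to two carbons → ketone.
  CH(CONH2): pendant –CONH2: carbonyl C bonded to C and N → amide.
  CO: –C(=O)– with carbon on both sides → ketone.
  CH(COOCH3): pendant –COOCH3: carbonyl C bonded to C and –OCH3 → ester.
  CH(CH2SH): pendant –CH2SH → thiol.
  C6H5: –C6H5 phenyl ring → arene.
Distinct types present: alkyne, amide, arene, ester, ketone, thiol.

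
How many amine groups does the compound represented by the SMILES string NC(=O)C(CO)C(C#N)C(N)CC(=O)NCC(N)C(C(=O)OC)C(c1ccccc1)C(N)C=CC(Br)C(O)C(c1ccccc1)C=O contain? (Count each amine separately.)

Reading the structure from left to right:
  H2NCO: –C(=O)NH2: carbonyl C bonded to C and to N → amide (the N is not a separate amine).
  CH(CH2OH): pendant –CH2OH on an sp³ backbone C → alcohol.
  CH(CN): pendant –C≡N: nitrile.
  CH(NH2): –NH2 on an sp³ carbon with no adjacent C=O → amine.
  CH2CONHCH2: –C(=O)–N– linkage → amide (the N is not an amine).
  CH(NH2): –NH2 on an sp³ carbon with no adjacent C=O → amine.
  CH(COOCH3): pendant –COOCH3: carbonyl C bonded to C and –OCH3 → ester.
  CH(C6H5): pendant –C6H5: benzene ring → arene.
  CH(NH2): –NH2 on an sp³ carbon with no adjacent C=O → amine.
  CH=CH: C=C double bond → alkene.
  CH(Br): halogen on an sp³ carbon → alkyl halide.
  CH(OH): –OH on an sp³ carbon → alcohol (secondary).
  CH(C6H5): pendant –C6H5: benzene ring → arene.
  CHO: terminal –CHO: carbonyl C bonded to H and C → aldehyde.
Amine appears at: CH(NH2), CH(NH2), CH(NH2) → 3.

3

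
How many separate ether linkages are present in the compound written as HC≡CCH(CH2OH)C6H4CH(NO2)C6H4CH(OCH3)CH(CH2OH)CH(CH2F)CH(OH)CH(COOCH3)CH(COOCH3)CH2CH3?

Taking each segment in turn:
  HC≡C: C≡C triple bond → alkyne.
  CH(CH2OH): pendant –CH2OH on an sp³ backbone C → alcohol.
  C6H4: para-disubstituted benzene ring → arene.
  CH(NO2): –NO2 on an sp³ carbon → nitro (the N=O is not a carbonyl).
  C6H4: para-disubstituted benzene ring → arene.
  CH(OCH3): pendant –OCH3: C–O–C with sp³ C, no adjacent C=O → ether.
  CH(CH2OH): pendant –CH2OH on an sp³ backbone C → alcohol.
  CH(CH2F): pendant –CH2X: halogen on sp³ carbon → alkyl halide.
  CH(OH): –OH on an sp³ carbon → alcohol (secondary).
  CH(COOCH3): pendant –COOCH3: carbonyl C bonded to C and –OCH3 → ester.
  CH(COOCH3): pendant –COOCH3: carbonyl C bonded to C and –OCH3 → ester.
Ether appears at: CH(OCH3) → 1.

1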